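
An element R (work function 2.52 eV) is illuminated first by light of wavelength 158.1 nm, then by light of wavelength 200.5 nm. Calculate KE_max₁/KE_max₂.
1.4526

Using Einstein's equation: KE_max = hc/λ - φ

For λ₁ = 158.1 nm:
E₁ = hc/λ₁ = 7.8421 eV
KE₁ = E₁ - φ = 7.8421 - 2.52 = 5.3221 eV

For λ₂ = 200.5 nm:
E₂ = hc/λ₂ = 6.1838 eV
KE₂ = E₂ - φ = 6.1838 - 2.52 = 3.6638 eV

Ratio: KE₁/KE₂ = 5.3221/3.6638 = 1.4526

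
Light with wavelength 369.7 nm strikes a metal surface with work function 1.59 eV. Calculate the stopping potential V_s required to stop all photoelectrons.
1.7636 V

The stopping potential V_s satisfies: eV_s = KE_max

First, find KE_max using Einstein's equation:
E_photon = hc/λ = 3.3536 eV
KE_max = E_photon - φ = 3.3536 - 1.59 = 1.7636 eV

Since eV_s = KE_max:
V_s = KE_max/e = 1.7636 V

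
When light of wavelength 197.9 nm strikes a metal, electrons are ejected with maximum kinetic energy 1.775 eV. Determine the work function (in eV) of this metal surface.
4.49 eV

From Einstein's photoelectric equation: KE_max = hf - φ = hc/λ - φ

Rearranging for φ:
φ = hc/λ - KE_max

Calculate photon energy:
E_photon = hc/λ = 6.2650 eV

Therefore:
φ = 6.2650 - 1.775 = 4.49 eV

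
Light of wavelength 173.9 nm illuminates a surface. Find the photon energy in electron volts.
7.1296 eV

Using E = hf = hc/λ:

E = hc/λ = (6.626×10⁻³⁴ J·s)(3×10⁸ m/s) / (173.9×10⁻⁹ m)
E = 7.1296 eV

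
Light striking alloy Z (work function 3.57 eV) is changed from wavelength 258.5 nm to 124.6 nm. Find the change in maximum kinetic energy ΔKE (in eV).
5.1543 eV

Using Einstein's equation: KE_max = hc/λ - φ

For λ₁ = 258.5 nm:
KE₁ = hc/λ₁ - φ = 4.7963 - 3.57 = 1.2263 eV

For λ₂ = 124.6 nm:
KE₂ = hc/λ₂ - φ = 9.9506 - 3.57 = 6.3806 eV

Change in KE:
ΔKE = KE₂ - KE₁ = 6.3806 - 1.2263 = 5.1543 eV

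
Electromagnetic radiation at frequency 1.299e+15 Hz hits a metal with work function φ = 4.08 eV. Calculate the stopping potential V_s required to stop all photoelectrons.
1.2922 V

The stopping potential V_s satisfies: eV_s = KE_max

First, find KE_max using Einstein's equation:
E_photon = hf = (6.626×10⁻³⁴ J·s)(1.299e+15 Hz) = 5.3722 eV
KE_max = E_photon - φ = 5.3722 - 4.08 = 1.2922 eV

Since eV_s = KE_max:
V_s = KE_max/e = 1.2922 V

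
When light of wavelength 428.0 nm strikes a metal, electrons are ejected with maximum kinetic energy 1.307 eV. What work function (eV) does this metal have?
1.59 eV

From Einstein's photoelectric equation: KE_max = hf - φ = hc/λ - φ

Rearranging for φ:
φ = hc/λ - KE_max

Calculate photon energy:
E_photon = hc/λ = 2.8968 eV

Therefore:
φ = 2.8968 - 1.307 = 1.59 eV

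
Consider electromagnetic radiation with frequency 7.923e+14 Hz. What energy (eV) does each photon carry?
3.2767 eV

Using E = hf:

E = hf = (6.626×10⁻³⁴ J·s)(7.923e+14 Hz)
E = 3.2767 eV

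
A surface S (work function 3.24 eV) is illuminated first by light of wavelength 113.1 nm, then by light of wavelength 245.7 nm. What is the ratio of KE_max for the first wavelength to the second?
4.2756

Using Einstein's equation: KE_max = hc/λ - φ

For λ₁ = 113.1 nm:
E₁ = hc/λ₁ = 10.9624 eV
KE₁ = E₁ - φ = 10.9624 - 3.24 = 7.7224 eV

For λ₂ = 245.7 nm:
E₂ = hc/λ₂ = 5.0462 eV
KE₂ = E₂ - φ = 5.0462 - 3.24 = 1.8062 eV

Ratio: KE₁/KE₂ = 7.7224/1.8062 = 4.2756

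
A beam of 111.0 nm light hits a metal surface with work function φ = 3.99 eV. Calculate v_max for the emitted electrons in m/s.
1.5892e+06 m/s

First, find the maximum kinetic energy:
E_photon = hc/λ = 11.1697 eV
KE_max = E_photon - φ = 11.1697 - 3.99 = 7.1797 eV

Convert to Joules: KE_max = 7.1797 × 1.602×10⁻¹⁹ J = 1.1503e-18 J

Then use KE = ½mv² to find velocity:
v = √(2·KE/m) = √(2 × 1.1503e-18 J / 9.109e-31 kg)
v = 1.5892e+06 m/s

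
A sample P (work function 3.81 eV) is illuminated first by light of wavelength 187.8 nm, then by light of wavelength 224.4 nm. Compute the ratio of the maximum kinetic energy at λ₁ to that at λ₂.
1.6278

Using Einstein's equation: KE_max = hc/λ - φ

For λ₁ = 187.8 nm:
E₁ = hc/λ₁ = 6.6019 eV
KE₁ = E₁ - φ = 6.6019 - 3.81 = 2.7919 eV

For λ₂ = 224.4 nm:
E₂ = hc/λ₂ = 5.5251 eV
KE₂ = E₂ - φ = 5.5251 - 3.81 = 1.7151 eV

Ratio: KE₁/KE₂ = 2.7919/1.7151 = 1.6278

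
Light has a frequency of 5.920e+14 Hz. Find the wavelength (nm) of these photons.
506.41 nm

Using the wave equation: c = fλ

Solving for wavelength:
λ = c/f = (3×10⁸ m/s) / (5.920e+14 Hz)
λ = 506.41 nm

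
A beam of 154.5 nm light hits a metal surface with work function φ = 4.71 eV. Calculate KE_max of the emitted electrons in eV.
3.3149 eV

Using Einstein's photoelectric equation: KE_max = hf - φ = hc/λ - φ

First, calculate the photon energy:
E_photon = hc/λ = (6.626×10⁻³⁴ J·s)(3×10⁸ m/s) / (154.5×10⁻⁹ m)
E_photon = 8.0249 eV

Then, the maximum kinetic energy:
KE_max = E_photon - φ = 8.0249 eV - 4.71 eV = 3.3149 eV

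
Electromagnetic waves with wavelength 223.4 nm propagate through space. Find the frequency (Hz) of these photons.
1.3420e+15 Hz

Using the wave equation: c = fλ

Solving for frequency:
f = c/λ = (3×10⁸ m/s) / (223.4×10⁻⁹ m)
f = 1.3420e+15 Hz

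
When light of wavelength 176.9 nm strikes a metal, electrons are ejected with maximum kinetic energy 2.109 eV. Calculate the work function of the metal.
4.90 eV

From Einstein's photoelectric equation: KE_max = hf - φ = hc/λ - φ

Rearranging for φ:
φ = hc/λ - KE_max

Calculate photon energy:
E_photon = hc/λ = 7.0087 eV

Therefore:
φ = 7.0087 - 2.109 = 4.90 eV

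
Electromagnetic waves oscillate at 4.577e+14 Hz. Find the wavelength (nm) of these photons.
655.00 nm

Using the wave equation: c = fλ

Solving for wavelength:
λ = c/f = (3×10⁸ m/s) / (4.577e+14 Hz)
λ = 655.00 nm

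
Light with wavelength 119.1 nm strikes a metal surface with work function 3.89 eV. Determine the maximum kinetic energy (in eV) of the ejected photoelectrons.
6.5201 eV

Using Einstein's photoelectric equation: KE_max = hf - φ = hc/λ - φ

First, calculate the photon energy:
E_photon = hc/λ = (6.626×10⁻³⁴ J·s)(3×10⁸ m/s) / (119.1×10⁻⁹ m)
E_photon = 10.4101 eV

Then, the maximum kinetic energy:
KE_max = E_photon - φ = 10.4101 eV - 3.89 eV = 6.5201 eV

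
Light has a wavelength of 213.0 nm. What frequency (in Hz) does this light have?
1.4075e+15 Hz

Using the wave equation: c = fλ

Solving for frequency:
f = c/λ = (3×10⁸ m/s) / (213.0×10⁻⁹ m)
f = 1.4075e+15 Hz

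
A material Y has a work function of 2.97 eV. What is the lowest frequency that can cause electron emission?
7.1814e+14 Hz

The threshold frequency is when the photon energy equals the work function:
hf₀ = φ

Solving for f₀:
f₀ = φ/h = (2.97 eV × 1.602×10⁻¹⁹ J/eV) / (6.626×10⁻³⁴ J·s)
f₀ = 7.1814e+14 Hz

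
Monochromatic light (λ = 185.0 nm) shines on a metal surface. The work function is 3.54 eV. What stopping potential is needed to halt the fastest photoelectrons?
3.1618 V

The stopping potential V_s satisfies: eV_s = KE_max

First, find KE_max using Einstein's equation:
E_photon = hc/λ = 6.7018 eV
KE_max = E_photon - φ = 6.7018 - 3.54 = 3.1618 eV

Since eV_s = KE_max:
V_s = KE_max/e = 3.1618 V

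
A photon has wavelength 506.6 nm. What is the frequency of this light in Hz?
5.9177e+14 Hz

Using the wave equation: c = fλ

Solving for frequency:
f = c/λ = (3×10⁸ m/s) / (506.6×10⁻⁹ m)
f = 5.9177e+14 Hz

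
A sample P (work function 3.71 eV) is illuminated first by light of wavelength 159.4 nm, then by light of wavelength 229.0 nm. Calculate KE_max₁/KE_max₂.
2.3872

Using Einstein's equation: KE_max = hc/λ - φ

For λ₁ = 159.4 nm:
E₁ = hc/λ₁ = 7.7782 eV
KE₁ = E₁ - φ = 7.7782 - 3.71 = 4.0682 eV

For λ₂ = 229.0 nm:
E₂ = hc/λ₂ = 5.4142 eV
KE₂ = E₂ - φ = 5.4142 - 3.71 = 1.7042 eV

Ratio: KE₁/KE₂ = 4.0682/1.7042 = 2.3872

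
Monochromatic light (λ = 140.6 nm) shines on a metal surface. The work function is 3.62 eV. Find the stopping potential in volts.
5.1982 V

The stopping potential V_s satisfies: eV_s = KE_max

First, find KE_max using Einstein's equation:
E_photon = hc/λ = 8.8182 eV
KE_max = E_photon - φ = 8.8182 - 3.62 = 5.1982 eV

Since eV_s = KE_max:
V_s = KE_max/e = 5.1982 V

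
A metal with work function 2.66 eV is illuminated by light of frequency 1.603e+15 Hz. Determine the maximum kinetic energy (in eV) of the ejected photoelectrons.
3.9695 eV

Using Einstein's photoelectric equation: KE_max = hf - φ

First, calculate the photon energy:
E_photon = hf = (6.626×10⁻³⁴ J·s)(1.603e+15 Hz)
E_photon = 6.6295 eV

Then, the maximum kinetic energy:
KE_max = E_photon - φ = 6.6295 eV - 2.66 eV = 3.9695 eV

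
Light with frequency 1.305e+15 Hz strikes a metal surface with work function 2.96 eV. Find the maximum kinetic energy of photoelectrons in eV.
2.4370 eV

Using Einstein's photoelectric equation: KE_max = hf - φ

First, calculate the photon energy:
E_photon = hf = (6.626×10⁻³⁴ J·s)(1.305e+15 Hz)
E_photon = 5.3970 eV

Then, the maximum kinetic energy:
KE_max = E_photon - φ = 5.3970 eV - 2.96 eV = 2.4370 eV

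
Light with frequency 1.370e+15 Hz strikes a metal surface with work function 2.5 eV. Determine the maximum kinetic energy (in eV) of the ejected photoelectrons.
3.1659 eV

Using Einstein's photoelectric equation: KE_max = hf - φ

First, calculate the photon energy:
E_photon = hf = (6.626×10⁻³⁴ J·s)(1.370e+15 Hz)
E_photon = 5.6659 eV

Then, the maximum kinetic energy:
KE_max = E_photon - φ = 5.6659 eV - 2.5 eV = 3.1659 eV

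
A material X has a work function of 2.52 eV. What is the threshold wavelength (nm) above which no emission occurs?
492.00 nm

The threshold wavelength is when the photon energy equals the work function:
hc/λ₀ = φ

Solving for λ₀:
λ₀ = hc/φ = (6.626×10⁻³⁴ J·s)(3×10⁸ m/s) / (2.52 eV × 1.602×10⁻¹⁹ J/eV)
λ₀ = 492.00 nm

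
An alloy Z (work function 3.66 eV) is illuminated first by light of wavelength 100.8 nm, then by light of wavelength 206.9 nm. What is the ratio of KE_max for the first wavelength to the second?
3.7042

Using Einstein's equation: KE_max = hc/λ - φ

For λ₁ = 100.8 nm:
E₁ = hc/λ₁ = 12.3000 eV
KE₁ = E₁ - φ = 12.3000 - 3.66 = 8.6400 eV

For λ₂ = 206.9 nm:
E₂ = hc/λ₂ = 5.9925 eV
KE₂ = E₂ - φ = 5.9925 - 3.66 = 2.3325 eV

Ratio: KE₁/KE₂ = 8.6400/2.3325 = 3.7042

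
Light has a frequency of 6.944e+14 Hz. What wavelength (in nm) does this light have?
431.73 nm

Using the wave equation: c = fλ

Solving for wavelength:
λ = c/f = (3×10⁸ m/s) / (6.944e+14 Hz)
λ = 431.73 nm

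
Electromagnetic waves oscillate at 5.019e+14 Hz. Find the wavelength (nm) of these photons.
597.32 nm

Using the wave equation: c = fλ

Solving for wavelength:
λ = c/f = (3×10⁸ m/s) / (5.019e+14 Hz)
λ = 597.32 nm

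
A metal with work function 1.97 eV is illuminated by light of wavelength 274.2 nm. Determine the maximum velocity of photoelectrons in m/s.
9.4741e+05 m/s

First, find the maximum kinetic energy:
E_photon = hc/λ = 4.5217 eV
KE_max = E_photon - φ = 4.5217 - 1.97 = 2.5517 eV

Convert to Joules: KE_max = 2.5517 × 1.602×10⁻¹⁹ J = 4.0882e-19 J

Then use KE = ½mv² to find velocity:
v = √(2·KE/m) = √(2 × 4.0882e-19 J / 9.109e-31 kg)
v = 9.4741e+05 m/s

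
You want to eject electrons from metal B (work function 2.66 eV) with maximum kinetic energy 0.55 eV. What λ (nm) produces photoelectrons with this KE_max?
386.24 nm

From Einstein's equation: KE_max = hc/λ - φ

Rearranging for λ:
hc/λ = KE_max + φ
λ = hc/(KE_max + φ)

Required photon energy:
E_photon = KE_max + φ = 0.55 + 2.66 = 3.21 eV

Required wavelength:
λ = hc/E_photon = (6.626×10⁻³⁴)(3×10⁸) / (3.21 × 1.602×10⁻¹⁹)
λ = 386.24 nm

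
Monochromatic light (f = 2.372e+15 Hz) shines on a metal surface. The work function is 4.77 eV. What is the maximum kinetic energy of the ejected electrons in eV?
5.0398 eV

Using Einstein's photoelectric equation: KE_max = hf - φ

First, calculate the photon energy:
E_photon = hf = (6.626×10⁻³⁴ J·s)(2.372e+15 Hz)
E_photon = 9.8098 eV

Then, the maximum kinetic energy:
KE_max = E_photon - φ = 9.8098 eV - 4.77 eV = 5.0398 eV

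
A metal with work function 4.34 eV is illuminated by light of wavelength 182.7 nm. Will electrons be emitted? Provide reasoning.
Yes

For photoemission, the photon energy must exceed the work function.

Photon energy: E = hc/λ = 6.7862 eV
Work function: φ = 4.34 eV

Since E_photon (6.7862 eV) > φ (4.34 eV), photoemission WILL occur.
The threshold wavelength is λ₀ = hc/φ = 285.7 nm.
Since 182.7 nm < 285.7 nm, the light has sufficient energy.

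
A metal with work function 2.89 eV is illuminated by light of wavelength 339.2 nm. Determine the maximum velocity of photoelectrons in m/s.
5.1881e+05 m/s

First, find the maximum kinetic energy:
E_photon = hc/λ = 3.6552 eV
KE_max = E_photon - φ = 3.6552 - 2.89 = 0.7652 eV

Convert to Joules: KE_max = 0.7652 × 1.602×10⁻¹⁹ J = 1.2260e-19 J

Then use KE = ½mv² to find velocity:
v = √(2·KE/m) = √(2 × 1.2260e-19 J / 9.109e-31 kg)
v = 5.1881e+05 m/s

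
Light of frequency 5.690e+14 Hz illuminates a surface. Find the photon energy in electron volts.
2.3532 eV

Using E = hf:

E = hf = (6.626×10⁻³⁴ J·s)(5.690e+14 Hz)
E = 2.3532 eV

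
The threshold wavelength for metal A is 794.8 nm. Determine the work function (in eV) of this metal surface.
1.56 eV

At the threshold wavelength, photon energy equals work function:
φ = hc/λ₀

Calculating:
φ = (6.626×10⁻³⁴ J·s)(3×10⁸ m/s) / (794.8×10⁻⁹ m)
φ = 1.56 eV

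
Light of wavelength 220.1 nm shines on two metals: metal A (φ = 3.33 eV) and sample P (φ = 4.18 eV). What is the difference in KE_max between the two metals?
0.8500 eV

Using KE_max = hc/λ - φ for each metal:

Photon energy: E = hc/λ = 5.6331 eV

For metal A (φ₁ = 3.33 eV):
KE₁ = E - φ₁ = 5.6331 - 3.33 = 2.3031 eV

For sample P (φ₂ = 4.18 eV):
KE₂ = E - φ₂ = 5.6331 - 4.18 = 1.4531 eV

Difference:
ΔKE = KE₁ - KE₂ = 2.3031 - 1.4531 = 0.8500 eV

Note: The difference equals the difference in work functions: 4.18 - 3.33 = 0.85 eV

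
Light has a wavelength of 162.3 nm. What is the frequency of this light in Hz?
1.8472e+15 Hz

Using the wave equation: c = fλ

Solving for frequency:
f = c/λ = (3×10⁸ m/s) / (162.3×10⁻⁹ m)
f = 1.8472e+15 Hz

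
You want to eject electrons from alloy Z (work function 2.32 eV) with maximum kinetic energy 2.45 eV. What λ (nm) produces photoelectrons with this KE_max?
259.92 nm

From Einstein's equation: KE_max = hc/λ - φ

Rearranging for λ:
hc/λ = KE_max + φ
λ = hc/(KE_max + φ)

Required photon energy:
E_photon = KE_max + φ = 2.45 + 2.32 = 4.77 eV

Required wavelength:
λ = hc/E_photon = (6.626×10⁻³⁴)(3×10⁸) / (4.77 × 1.602×10⁻¹⁹)
λ = 259.92 nm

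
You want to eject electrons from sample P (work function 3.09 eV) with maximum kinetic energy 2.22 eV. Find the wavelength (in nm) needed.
233.49 nm

From Einstein's equation: KE_max = hc/λ - φ

Rearranging for λ:
hc/λ = KE_max + φ
λ = hc/(KE_max + φ)

Required photon energy:
E_photon = KE_max + φ = 2.22 + 3.09 = 5.31 eV

Required wavelength:
λ = hc/E_photon = (6.626×10⁻³⁴)(3×10⁸) / (5.31 × 1.602×10⁻¹⁹)
λ = 233.49 nm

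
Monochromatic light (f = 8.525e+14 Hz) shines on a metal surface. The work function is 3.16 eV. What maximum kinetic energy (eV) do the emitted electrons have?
0.3657 eV

Using Einstein's photoelectric equation: KE_max = hf - φ

First, calculate the photon energy:
E_photon = hf = (6.626×10⁻³⁴ J·s)(8.525e+14 Hz)
E_photon = 3.5257 eV

Then, the maximum kinetic energy:
KE_max = E_photon - φ = 3.5257 eV - 3.16 eV = 0.3657 eV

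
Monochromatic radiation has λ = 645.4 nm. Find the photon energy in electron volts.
1.9210 eV

Using E = hf = hc/λ:

E = hc/λ = (6.626×10⁻³⁴ J·s)(3×10⁸ m/s) / (645.4×10⁻⁹ m)
E = 1.9210 eV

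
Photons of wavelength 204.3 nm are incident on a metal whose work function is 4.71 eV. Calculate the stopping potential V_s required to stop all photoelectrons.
1.3587 V

The stopping potential V_s satisfies: eV_s = KE_max

First, find KE_max using Einstein's equation:
E_photon = hc/λ = 6.0687 eV
KE_max = E_photon - φ = 6.0687 - 4.71 = 1.3587 eV

Since eV_s = KE_max:
V_s = KE_max/e = 1.3587 V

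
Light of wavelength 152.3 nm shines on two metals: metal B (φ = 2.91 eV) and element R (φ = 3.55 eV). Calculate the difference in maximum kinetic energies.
0.6400 eV

Using KE_max = hc/λ - φ for each metal:

Photon energy: E = hc/λ = 8.1408 eV

For metal B (φ₁ = 2.91 eV):
KE₁ = E - φ₁ = 8.1408 - 2.91 = 5.2308 eV

For element R (φ₂ = 3.55 eV):
KE₂ = E - φ₂ = 8.1408 - 3.55 = 4.5908 eV

Difference:
ΔKE = KE₁ - KE₂ = 5.2308 - 4.5908 = 0.6400 eV

Note: The difference equals the difference in work functions: 3.55 - 2.91 = 0.64 eV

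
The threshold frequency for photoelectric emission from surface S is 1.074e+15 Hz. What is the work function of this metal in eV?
4.44 eV

At the threshold frequency, photon energy equals work function:
φ = hf₀

Calculating:
φ = (6.626×10⁻³⁴ J·s)(1.074e+15 Hz)
φ = 4.44 eV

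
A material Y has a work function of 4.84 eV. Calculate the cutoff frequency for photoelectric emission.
1.1703e+15 Hz

The threshold frequency is when the photon energy equals the work function:
hf₀ = φ

Solving for f₀:
f₀ = φ/h = (4.84 eV × 1.602×10⁻¹⁹ J/eV) / (6.626×10⁻³⁴ J·s)
f₀ = 1.1703e+15 Hz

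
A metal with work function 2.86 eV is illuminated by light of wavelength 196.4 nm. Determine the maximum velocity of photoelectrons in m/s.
1.1021e+06 m/s

First, find the maximum kinetic energy:
E_photon = hc/λ = 6.3128 eV
KE_max = E_photon - φ = 6.3128 - 2.86 = 3.4528 eV

Convert to Joules: KE_max = 3.4528 × 1.602×10⁻¹⁹ J = 5.5321e-19 J

Then use KE = ½mv² to find velocity:
v = √(2·KE/m) = √(2 × 5.5321e-19 J / 9.109e-31 kg)
v = 1.1021e+06 m/s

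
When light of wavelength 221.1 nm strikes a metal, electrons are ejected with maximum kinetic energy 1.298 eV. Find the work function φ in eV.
4.31 eV

From Einstein's photoelectric equation: KE_max = hf - φ = hc/λ - φ

Rearranging for φ:
φ = hc/λ - KE_max

Calculate photon energy:
E_photon = hc/λ = 5.6076 eV

Therefore:
φ = 5.6076 - 1.298 = 4.31 eV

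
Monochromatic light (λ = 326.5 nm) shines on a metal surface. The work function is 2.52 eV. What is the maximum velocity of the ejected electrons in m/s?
6.7032e+05 m/s

First, find the maximum kinetic energy:
E_photon = hc/λ = 3.7974 eV
KE_max = E_photon - φ = 3.7974 - 2.52 = 1.2774 eV

Convert to Joules: KE_max = 1.2774 × 1.602×10⁻¹⁹ J = 2.0466e-19 J

Then use KE = ½mv² to find velocity:
v = √(2·KE/m) = √(2 × 2.0466e-19 J / 9.109e-31 kg)
v = 6.7032e+05 m/s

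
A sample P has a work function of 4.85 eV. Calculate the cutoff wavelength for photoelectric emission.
255.64 nm

The threshold wavelength is when the photon energy equals the work function:
hc/λ₀ = φ

Solving for λ₀:
λ₀ = hc/φ = (6.626×10⁻³⁴ J·s)(3×10⁸ m/s) / (4.85 eV × 1.602×10⁻¹⁹ J/eV)
λ₀ = 255.64 nm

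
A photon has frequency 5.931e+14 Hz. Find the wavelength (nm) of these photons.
505.47 nm

Using the wave equation: c = fλ

Solving for wavelength:
λ = c/f = (3×10⁸ m/s) / (5.931e+14 Hz)
λ = 505.47 nm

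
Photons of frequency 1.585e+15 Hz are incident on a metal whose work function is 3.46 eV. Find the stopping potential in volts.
3.0950 V

The stopping potential V_s satisfies: eV_s = KE_max

First, find KE_max using Einstein's equation:
E_photon = hf = (6.626×10⁻³⁴ J·s)(1.585e+15 Hz) = 6.5550 eV
KE_max = E_photon - φ = 6.5550 - 3.46 = 3.0950 eV

Since eV_s = KE_max:
V_s = KE_max/e = 3.0950 V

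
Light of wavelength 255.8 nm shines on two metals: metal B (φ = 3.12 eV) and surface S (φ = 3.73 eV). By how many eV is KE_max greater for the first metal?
0.6100 eV

Using KE_max = hc/λ - φ for each metal:

Photon energy: E = hc/λ = 4.8469 eV

For metal B (φ₁ = 3.12 eV):
KE₁ = E - φ₁ = 4.8469 - 3.12 = 1.7269 eV

For surface S (φ₂ = 3.73 eV):
KE₂ = E - φ₂ = 4.8469 - 3.73 = 1.1169 eV

Difference:
ΔKE = KE₁ - KE₂ = 1.7269 - 1.1169 = 0.6100 eV

Note: The difference equals the difference in work functions: 3.73 - 3.12 = 0.61 eV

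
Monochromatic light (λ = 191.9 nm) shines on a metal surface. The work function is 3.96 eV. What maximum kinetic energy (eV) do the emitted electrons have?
2.5009 eV

Using Einstein's photoelectric equation: KE_max = hf - φ = hc/λ - φ

First, calculate the photon energy:
E_photon = hc/λ = (6.626×10⁻³⁴ J·s)(3×10⁸ m/s) / (191.9×10⁻⁹ m)
E_photon = 6.4609 eV

Then, the maximum kinetic energy:
KE_max = E_photon - φ = 6.4609 eV - 3.96 eV = 2.5009 eV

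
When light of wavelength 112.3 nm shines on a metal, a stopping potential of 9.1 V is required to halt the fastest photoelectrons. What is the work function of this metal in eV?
1.94 eV

The stopping potential gives the maximum kinetic energy: KE_max = eV_s = 9.1 eV

From Einstein's photoelectric equation: KE_max = hc/λ - φ
Rearranging: φ = hc/λ - KE_max

Calculate photon energy:
E_photon = hc/λ = (6.626×10⁻³⁴ J·s)(3×10⁸ m/s) / (112.3×10⁻⁹ m) = 11.0404 eV

Therefore:
φ = 11.0404 - 9.1 = 1.94 eV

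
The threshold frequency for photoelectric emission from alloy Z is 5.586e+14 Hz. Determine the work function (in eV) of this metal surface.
2.31 eV

At the threshold frequency, photon energy equals work function:
φ = hf₀

Calculating:
φ = (6.626×10⁻³⁴ J·s)(5.586e+14 Hz)
φ = 2.31 eV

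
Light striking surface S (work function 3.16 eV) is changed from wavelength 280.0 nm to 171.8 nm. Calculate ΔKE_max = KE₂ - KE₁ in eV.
2.7888 eV

Using Einstein's equation: KE_max = hc/λ - φ

For λ₁ = 280.0 nm:
KE₁ = hc/λ₁ - φ = 4.4280 - 3.16 = 1.2680 eV

For λ₂ = 171.8 nm:
KE₂ = hc/λ₂ - φ = 7.2168 - 3.16 = 4.0568 eV

Change in KE:
ΔKE = KE₂ - KE₁ = 4.0568 - 1.2680 = 2.7888 eV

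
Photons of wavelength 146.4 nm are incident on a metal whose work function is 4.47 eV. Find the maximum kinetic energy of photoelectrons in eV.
3.9989 eV

Using Einstein's photoelectric equation: KE_max = hf - φ = hc/λ - φ

First, calculate the photon energy:
E_photon = hc/λ = (6.626×10⁻³⁴ J·s)(3×10⁸ m/s) / (146.4×10⁻⁹ m)
E_photon = 8.4689 eV

Then, the maximum kinetic energy:
KE_max = E_photon - φ = 8.4689 eV - 4.47 eV = 3.9989 eV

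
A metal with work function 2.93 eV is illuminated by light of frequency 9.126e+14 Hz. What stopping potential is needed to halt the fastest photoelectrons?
0.8442 V

The stopping potential V_s satisfies: eV_s = KE_max

First, find KE_max using Einstein's equation:
E_photon = hf = (6.626×10⁻³⁴ J·s)(9.126e+14 Hz) = 3.7742 eV
KE_max = E_photon - φ = 3.7742 - 2.93 = 0.8442 eV

Since eV_s = KE_max:
V_s = KE_max/e = 0.8442 V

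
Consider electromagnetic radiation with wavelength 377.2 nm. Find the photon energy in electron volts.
3.2870 eV

Using E = hf = hc/λ:

E = hc/λ = (6.626×10⁻³⁴ J·s)(3×10⁸ m/s) / (377.2×10⁻⁹ m)
E = 3.2870 eV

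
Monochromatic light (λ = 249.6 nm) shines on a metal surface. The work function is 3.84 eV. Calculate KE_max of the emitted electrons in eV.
1.1273 eV

Using Einstein's photoelectric equation: KE_max = hf - φ = hc/λ - φ

First, calculate the photon energy:
E_photon = hc/λ = (6.626×10⁻³⁴ J·s)(3×10⁸ m/s) / (249.6×10⁻⁹ m)
E_photon = 4.9673 eV

Then, the maximum kinetic energy:
KE_max = E_photon - φ = 4.9673 eV - 3.84 eV = 1.1273 eV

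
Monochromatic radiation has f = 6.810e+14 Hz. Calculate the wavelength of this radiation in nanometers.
440.22 nm

Using the wave equation: c = fλ

Solving for wavelength:
λ = c/f = (3×10⁸ m/s) / (6.810e+14 Hz)
λ = 440.22 nm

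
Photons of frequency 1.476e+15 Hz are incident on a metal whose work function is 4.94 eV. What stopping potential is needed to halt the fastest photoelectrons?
1.1642 V

The stopping potential V_s satisfies: eV_s = KE_max

First, find KE_max using Einstein's equation:
E_photon = hf = (6.626×10⁻³⁴ J·s)(1.476e+15 Hz) = 6.1042 eV
KE_max = E_photon - φ = 6.1042 - 4.94 = 1.1642 eV

Since eV_s = KE_max:
V_s = KE_max/e = 1.1642 V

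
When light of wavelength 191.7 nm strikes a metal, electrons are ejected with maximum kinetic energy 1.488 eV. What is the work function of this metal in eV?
4.98 eV

From Einstein's photoelectric equation: KE_max = hf - φ = hc/λ - φ

Rearranging for φ:
φ = hc/λ - KE_max

Calculate photon energy:
E_photon = hc/λ = 6.4676 eV

Therefore:
φ = 6.4676 - 1.488 = 4.98 eV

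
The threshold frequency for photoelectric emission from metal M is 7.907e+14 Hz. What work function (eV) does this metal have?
3.27 eV

At the threshold frequency, photon energy equals work function:
φ = hf₀

Calculating:
φ = (6.626×10⁻³⁴ J·s)(7.907e+14 Hz)
φ = 3.27 eV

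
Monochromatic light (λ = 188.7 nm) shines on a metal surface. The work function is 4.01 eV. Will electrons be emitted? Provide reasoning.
Yes

For photoemission, the photon energy must exceed the work function.

Photon energy: E = hc/λ = 6.5704 eV
Work function: φ = 4.01 eV

Since E_photon (6.5704 eV) > φ (4.01 eV), photoemission WILL occur.
The threshold wavelength is λ₀ = hc/φ = 309.2 nm.
Since 188.7 nm < 309.2 nm, the light has sufficient energy.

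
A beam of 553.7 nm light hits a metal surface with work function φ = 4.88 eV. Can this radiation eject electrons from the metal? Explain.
No

For photoemission, the photon energy must exceed the work function.

Photon energy: E = hc/λ = 2.2392 eV
Work function: φ = 4.88 eV

Since E_photon (2.2392 eV) < φ (4.88 eV), photoemission will NOT occur.
The threshold wavelength is λ₀ = hc/φ = 254.1 nm.
Since 553.7 nm > 254.1 nm, the photons lack sufficient energy.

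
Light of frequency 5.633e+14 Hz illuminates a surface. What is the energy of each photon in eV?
2.3296 eV

Using E = hf:

E = hf = (6.626×10⁻³⁴ J·s)(5.633e+14 Hz)
E = 2.3296 eV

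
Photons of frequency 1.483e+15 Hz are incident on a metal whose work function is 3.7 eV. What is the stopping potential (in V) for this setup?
2.4332 V

The stopping potential V_s satisfies: eV_s = KE_max

First, find KE_max using Einstein's equation:
E_photon = hf = (6.626×10⁻³⁴ J·s)(1.483e+15 Hz) = 6.1332 eV
KE_max = E_photon - φ = 6.1332 - 3.7 = 2.4332 eV

Since eV_s = KE_max:
V_s = KE_max/e = 2.4332 V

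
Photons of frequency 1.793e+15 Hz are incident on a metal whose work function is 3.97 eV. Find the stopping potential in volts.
3.4453 V

The stopping potential V_s satisfies: eV_s = KE_max

First, find KE_max using Einstein's equation:
E_photon = hf = (6.626×10⁻³⁴ J·s)(1.793e+15 Hz) = 7.4153 eV
KE_max = E_photon - φ = 7.4153 - 3.97 = 3.4453 eV

Since eV_s = KE_max:
V_s = KE_max/e = 3.4453 V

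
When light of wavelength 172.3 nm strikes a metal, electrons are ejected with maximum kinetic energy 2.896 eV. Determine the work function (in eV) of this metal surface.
4.30 eV

From Einstein's photoelectric equation: KE_max = hf - φ = hc/λ - φ

Rearranging for φ:
φ = hc/λ - KE_max

Calculate photon energy:
E_photon = hc/λ = 7.1958 eV

Therefore:
φ = 7.1958 - 2.896 = 4.30 eV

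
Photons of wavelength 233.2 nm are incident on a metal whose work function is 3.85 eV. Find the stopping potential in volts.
1.4666 V

The stopping potential V_s satisfies: eV_s = KE_max

First, find KE_max using Einstein's equation:
E_photon = hc/λ = 5.3166 eV
KE_max = E_photon - φ = 5.3166 - 3.85 = 1.4666 eV

Since eV_s = KE_max:
V_s = KE_max/e = 1.4666 V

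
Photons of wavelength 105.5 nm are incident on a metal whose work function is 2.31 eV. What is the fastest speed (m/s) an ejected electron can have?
1.8225e+06 m/s

First, find the maximum kinetic energy:
E_photon = hc/λ = 11.7521 eV
KE_max = E_photon - φ = 11.7521 - 2.31 = 9.4421 eV

Convert to Joules: KE_max = 9.4421 × 1.602×10⁻¹⁹ J = 1.5128e-18 J

Then use KE = ½mv² to find velocity:
v = √(2·KE/m) = √(2 × 1.5128e-18 J / 9.109e-31 kg)
v = 1.8225e+06 m/s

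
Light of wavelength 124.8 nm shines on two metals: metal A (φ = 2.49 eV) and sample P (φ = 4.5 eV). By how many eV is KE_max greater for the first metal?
2.0100 eV

Using KE_max = hc/λ - φ for each metal:

Photon energy: E = hc/λ = 9.9346 eV

For metal A (φ₁ = 2.49 eV):
KE₁ = E - φ₁ = 9.9346 - 2.49 = 7.4446 eV

For sample P (φ₂ = 4.5 eV):
KE₂ = E - φ₂ = 9.9346 - 4.5 = 5.4346 eV

Difference:
ΔKE = KE₁ - KE₂ = 7.4446 - 5.4346 = 2.0100 eV

Note: The difference equals the difference in work functions: 4.5 - 2.49 = 2.01 eV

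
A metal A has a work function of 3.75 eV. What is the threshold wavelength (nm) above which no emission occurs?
330.62 nm

The threshold wavelength is when the photon energy equals the work function:
hc/λ₀ = φ

Solving for λ₀:
λ₀ = hc/φ = (6.626×10⁻³⁴ J·s)(3×10⁸ m/s) / (3.75 eV × 1.602×10⁻¹⁹ J/eV)
λ₀ = 330.62 nm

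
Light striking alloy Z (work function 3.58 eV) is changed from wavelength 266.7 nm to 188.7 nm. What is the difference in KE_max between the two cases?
1.9216 eV

Using Einstein's equation: KE_max = hc/λ - φ

For λ₁ = 266.7 nm:
KE₁ = hc/λ₁ - φ = 4.6488 - 3.58 = 1.0688 eV

For λ₂ = 188.7 nm:
KE₂ = hc/λ₂ - φ = 6.5704 - 3.58 = 2.9904 eV

Change in KE:
ΔKE = KE₂ - KE₁ = 2.9904 - 1.0688 = 1.9216 eV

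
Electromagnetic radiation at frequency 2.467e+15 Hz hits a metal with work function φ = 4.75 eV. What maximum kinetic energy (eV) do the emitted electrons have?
5.4527 eV

Using Einstein's photoelectric equation: KE_max = hf - φ

First, calculate the photon energy:
E_photon = hf = (6.626×10⁻³⁴ J·s)(2.467e+15 Hz)
E_photon = 10.2027 eV

Then, the maximum kinetic energy:
KE_max = E_photon - φ = 10.2027 eV - 4.75 eV = 5.4527 eV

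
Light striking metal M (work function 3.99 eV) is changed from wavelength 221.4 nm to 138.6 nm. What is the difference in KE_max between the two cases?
3.3455 eV

Using Einstein's equation: KE_max = hc/λ - φ

For λ₁ = 221.4 nm:
KE₁ = hc/λ₁ - φ = 5.6000 - 3.99 = 1.6100 eV

For λ₂ = 138.6 nm:
KE₂ = hc/λ₂ - φ = 8.9455 - 3.99 = 4.9555 eV

Change in KE:
ΔKE = KE₂ - KE₁ = 4.9555 - 1.6100 = 3.3455 eV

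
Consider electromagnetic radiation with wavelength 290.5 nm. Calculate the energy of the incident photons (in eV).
4.2680 eV

Using E = hf = hc/λ:

E = hc/λ = (6.626×10⁻³⁴ J·s)(3×10⁸ m/s) / (290.5×10⁻⁹ m)
E = 4.2680 eV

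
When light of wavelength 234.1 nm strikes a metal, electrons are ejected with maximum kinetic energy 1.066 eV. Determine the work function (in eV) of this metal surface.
4.23 eV

From Einstein's photoelectric equation: KE_max = hf - φ = hc/λ - φ

Rearranging for φ:
φ = hc/λ - KE_max

Calculate photon energy:
E_photon = hc/λ = 5.2962 eV

Therefore:
φ = 5.2962 - 1.066 = 4.23 eV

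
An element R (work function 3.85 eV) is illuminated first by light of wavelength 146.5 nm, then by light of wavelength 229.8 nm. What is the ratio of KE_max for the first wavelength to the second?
2.9852

Using Einstein's equation: KE_max = hc/λ - φ

For λ₁ = 146.5 nm:
E₁ = hc/λ₁ = 8.4631 eV
KE₁ = E₁ - φ = 8.4631 - 3.85 = 4.6131 eV

For λ₂ = 229.8 nm:
E₂ = hc/λ₂ = 5.3953 eV
KE₂ = E₂ - φ = 5.3953 - 3.85 = 1.5453 eV

Ratio: KE₁/KE₂ = 4.6131/1.5453 = 2.9852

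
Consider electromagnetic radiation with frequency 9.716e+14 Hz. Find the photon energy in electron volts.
4.0182 eV

Using E = hf:

E = hf = (6.626×10⁻³⁴ J·s)(9.716e+14 Hz)
E = 4.0182 eV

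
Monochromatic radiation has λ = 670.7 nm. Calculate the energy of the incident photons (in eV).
1.8486 eV

Using E = hf = hc/λ:

E = hc/λ = (6.626×10⁻³⁴ J·s)(3×10⁸ m/s) / (670.7×10⁻⁹ m)
E = 1.8486 eV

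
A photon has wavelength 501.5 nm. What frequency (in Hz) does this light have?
5.9779e+14 Hz

Using the wave equation: c = fλ

Solving for frequency:
f = c/λ = (3×10⁸ m/s) / (501.5×10⁻⁹ m)
f = 5.9779e+14 Hz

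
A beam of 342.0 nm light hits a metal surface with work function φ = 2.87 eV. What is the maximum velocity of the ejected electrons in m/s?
5.1544e+05 m/s

First, find the maximum kinetic energy:
E_photon = hc/λ = 3.6253 eV
KE_max = E_photon - φ = 3.6253 - 2.87 = 0.7553 eV

Convert to Joules: KE_max = 0.7553 × 1.602×10⁻¹⁹ J = 1.2101e-19 J

Then use KE = ½mv² to find velocity:
v = √(2·KE/m) = √(2 × 1.2101e-19 J / 9.109e-31 kg)
v = 5.1544e+05 m/s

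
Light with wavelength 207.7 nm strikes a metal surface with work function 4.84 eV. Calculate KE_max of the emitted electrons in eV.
1.1294 eV

Using Einstein's photoelectric equation: KE_max = hf - φ = hc/λ - φ

First, calculate the photon energy:
E_photon = hc/λ = (6.626×10⁻³⁴ J·s)(3×10⁸ m/s) / (207.7×10⁻⁹ m)
E_photon = 5.9694 eV

Then, the maximum kinetic energy:
KE_max = E_photon - φ = 5.9694 eV - 4.84 eV = 1.1294 eV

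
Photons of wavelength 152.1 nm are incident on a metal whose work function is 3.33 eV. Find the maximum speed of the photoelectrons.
1.3023e+06 m/s

First, find the maximum kinetic energy:
E_photon = hc/λ = 8.1515 eV
KE_max = E_photon - φ = 8.1515 - 3.33 = 4.8215 eV

Convert to Joules: KE_max = 4.8215 × 1.602×10⁻¹⁹ J = 7.7249e-19 J

Then use KE = ½mv² to find velocity:
v = √(2·KE/m) = √(2 × 7.7249e-19 J / 9.109e-31 kg)
v = 1.3023e+06 m/s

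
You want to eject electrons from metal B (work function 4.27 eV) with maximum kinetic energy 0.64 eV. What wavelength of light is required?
252.51 nm

From Einstein's equation: KE_max = hc/λ - φ

Rearranging for λ:
hc/λ = KE_max + φ
λ = hc/(KE_max + φ)

Required photon energy:
E_photon = KE_max + φ = 0.64 + 4.27 = 4.91 eV

Required wavelength:
λ = hc/E_photon = (6.626×10⁻³⁴)(3×10⁸) / (4.91 × 1.602×10⁻¹⁹)
λ = 252.51 nm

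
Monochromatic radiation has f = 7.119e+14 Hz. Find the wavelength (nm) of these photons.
421.12 nm

Using the wave equation: c = fλ

Solving for wavelength:
λ = c/f = (3×10⁸ m/s) / (7.119e+14 Hz)
λ = 421.12 nm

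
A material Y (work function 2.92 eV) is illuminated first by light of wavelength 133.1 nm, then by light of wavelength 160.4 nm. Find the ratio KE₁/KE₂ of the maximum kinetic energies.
1.3296

Using Einstein's equation: KE_max = hc/λ - φ

For λ₁ = 133.1 nm:
E₁ = hc/λ₁ = 9.3151 eV
KE₁ = E₁ - φ = 9.3151 - 2.92 = 6.3951 eV

For λ₂ = 160.4 nm:
E₂ = hc/λ₂ = 7.7297 eV
KE₂ = E₂ - φ = 7.7297 - 2.92 = 4.8097 eV

Ratio: KE₁/KE₂ = 6.3951/4.8097 = 1.3296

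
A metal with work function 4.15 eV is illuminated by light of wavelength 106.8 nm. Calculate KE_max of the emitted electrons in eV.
7.4590 eV

Using Einstein's photoelectric equation: KE_max = hf - φ = hc/λ - φ

First, calculate the photon energy:
E_photon = hc/λ = (6.626×10⁻³⁴ J·s)(3×10⁸ m/s) / (106.8×10⁻⁹ m)
E_photon = 11.6090 eV

Then, the maximum kinetic energy:
KE_max = E_photon - φ = 11.6090 eV - 4.15 eV = 7.4590 eV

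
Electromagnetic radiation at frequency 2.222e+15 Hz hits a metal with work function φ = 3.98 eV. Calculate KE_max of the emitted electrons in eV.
5.2095 eV

Using Einstein's photoelectric equation: KE_max = hf - φ

First, calculate the photon energy:
E_photon = hf = (6.626×10⁻³⁴ J·s)(2.222e+15 Hz)
E_photon = 9.1895 eV

Then, the maximum kinetic energy:
KE_max = E_photon - φ = 9.1895 eV - 3.98 eV = 5.2095 eV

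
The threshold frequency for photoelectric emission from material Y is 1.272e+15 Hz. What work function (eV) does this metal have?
5.26 eV

At the threshold frequency, photon energy equals work function:
φ = hf₀

Calculating:
φ = (6.626×10⁻³⁴ J·s)(1.272e+15 Hz)
φ = 5.26 eV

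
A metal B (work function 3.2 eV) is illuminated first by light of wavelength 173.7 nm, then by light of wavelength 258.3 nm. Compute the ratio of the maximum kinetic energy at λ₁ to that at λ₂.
2.4611

Using Einstein's equation: KE_max = hc/λ - φ

For λ₁ = 173.7 nm:
E₁ = hc/λ₁ = 7.1378 eV
KE₁ = E₁ - φ = 7.1378 - 3.2 = 3.9378 eV

For λ₂ = 258.3 nm:
E₂ = hc/λ₂ = 4.8000 eV
KE₂ = E₂ - φ = 4.8000 - 3.2 = 1.6000 eV

Ratio: KE₁/KE₂ = 3.9378/1.6000 = 2.4611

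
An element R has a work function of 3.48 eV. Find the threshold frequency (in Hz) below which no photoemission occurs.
8.4146e+14 Hz

The threshold frequency is when the photon energy equals the work function:
hf₀ = φ

Solving for f₀:
f₀ = φ/h = (3.48 eV × 1.602×10⁻¹⁹ J/eV) / (6.626×10⁻³⁴ J·s)
f₀ = 8.4146e+14 Hz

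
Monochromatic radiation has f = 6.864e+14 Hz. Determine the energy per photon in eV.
2.8387 eV

Using E = hf:

E = hf = (6.626×10⁻³⁴ J·s)(6.864e+14 Hz)
E = 2.8387 eV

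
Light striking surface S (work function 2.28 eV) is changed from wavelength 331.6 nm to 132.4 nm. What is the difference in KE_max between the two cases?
5.6254 eV

Using Einstein's equation: KE_max = hc/λ - φ

For λ₁ = 331.6 nm:
KE₁ = hc/λ₁ - φ = 3.7390 - 2.28 = 1.4590 eV

For λ₂ = 132.4 nm:
KE₂ = hc/λ₂ - φ = 9.3644 - 2.28 = 7.0844 eV

Change in KE:
ΔKE = KE₂ - KE₁ = 7.0844 - 1.4590 = 5.6254 eV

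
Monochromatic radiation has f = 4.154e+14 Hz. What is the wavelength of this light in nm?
721.70 nm

Using the wave equation: c = fλ

Solving for wavelength:
λ = c/f = (3×10⁸ m/s) / (4.154e+14 Hz)
λ = 721.70 nm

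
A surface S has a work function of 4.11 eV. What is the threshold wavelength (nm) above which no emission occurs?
301.66 nm

The threshold wavelength is when the photon energy equals the work function:
hc/λ₀ = φ

Solving for λ₀:
λ₀ = hc/φ = (6.626×10⁻³⁴ J·s)(3×10⁸ m/s) / (4.11 eV × 1.602×10⁻¹⁹ J/eV)
λ₀ = 301.66 nm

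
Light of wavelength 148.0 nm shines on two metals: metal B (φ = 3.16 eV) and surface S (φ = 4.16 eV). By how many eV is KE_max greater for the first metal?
1.0000 eV

Using KE_max = hc/λ - φ for each metal:

Photon energy: E = hc/λ = 8.3773 eV

For metal B (φ₁ = 3.16 eV):
KE₁ = E - φ₁ = 8.3773 - 3.16 = 5.2173 eV

For surface S (φ₂ = 4.16 eV):
KE₂ = E - φ₂ = 8.3773 - 4.16 = 4.2173 eV

Difference:
ΔKE = KE₁ - KE₂ = 5.2173 - 4.2173 = 1.0000 eV

Note: The difference equals the difference in work functions: 4.16 - 3.16 = 1.00 eV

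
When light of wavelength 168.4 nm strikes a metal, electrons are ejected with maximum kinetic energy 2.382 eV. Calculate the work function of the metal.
4.98 eV

From Einstein's photoelectric equation: KE_max = hf - φ = hc/λ - φ

Rearranging for φ:
φ = hc/λ - KE_max

Calculate photon energy:
E_photon = hc/λ = 7.3625 eV

Therefore:
φ = 7.3625 - 2.382 = 4.98 eV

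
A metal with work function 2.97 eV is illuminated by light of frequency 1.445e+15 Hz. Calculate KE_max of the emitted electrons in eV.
3.0060 eV

Using Einstein's photoelectric equation: KE_max = hf - φ

First, calculate the photon energy:
E_photon = hf = (6.626×10⁻³⁴ J·s)(1.445e+15 Hz)
E_photon = 5.9760 eV

Then, the maximum kinetic energy:
KE_max = E_photon - φ = 5.9760 eV - 2.97 eV = 3.0060 eV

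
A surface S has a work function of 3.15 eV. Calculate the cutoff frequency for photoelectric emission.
7.6167e+14 Hz

The threshold frequency is when the photon energy equals the work function:
hf₀ = φ

Solving for f₀:
f₀ = φ/h = (3.15 eV × 1.602×10⁻¹⁹ J/eV) / (6.626×10⁻³⁴ J·s)
f₀ = 7.6167e+14 Hz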